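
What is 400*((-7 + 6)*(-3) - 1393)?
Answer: -556000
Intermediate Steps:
400*((-7 + 6)*(-3) - 1393) = 400*(-1*(-3) - 1393) = 400*(3 - 1393) = 400*(-1390) = -556000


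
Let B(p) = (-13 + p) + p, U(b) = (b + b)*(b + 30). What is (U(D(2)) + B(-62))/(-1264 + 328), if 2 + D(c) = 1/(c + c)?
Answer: 629/2496 ≈ 0.25200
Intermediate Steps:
D(c) = -2 + 1/(2*c) (D(c) = -2 + 1/(c + c) = -2 + 1/(2*c))
U(b) = 2*b*(30 + b) (U(b) = (2*b)*(30 + b) = 2*b*(30 + b))
B(p) = -13 + 2*p
(U(D(2)) + B(-62))/(-1264 + 328) = (2*(-2 + (½)/2)*(30 + (-2 + (½)/2)) + (-13 + 2*(-62)))/(-1264 + 328) = (2*(-2 + (½)*(½))*(30 + (-2 + (½)*(½))) + (-13 - 124))/(-936) = (2*(-2 + ¼)*(30 + (-2 + ¼)) - 137)*(-1/936) = (2*(-7/4)*(30 - 7/4) - 137)*(-1/936) = (2*(-7/4)*(113/4) - 137)*(-1/936) = (-791/8 - 137)*(-1/936) = -1887/8*(-1/936) = 629/2496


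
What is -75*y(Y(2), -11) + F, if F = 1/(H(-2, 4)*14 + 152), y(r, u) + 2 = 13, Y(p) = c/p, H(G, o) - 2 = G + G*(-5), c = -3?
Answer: -240899/292 ≈ -825.00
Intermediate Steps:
H(G, o) = 2 - 4*G (H(G, o) = 2 + (G + G*(-5)) = 2 + (G - 5*G) = 2 - 4*G)
Y(p) = -3/p
y(r, u) = 11 (y(r, u) = -2 + 13 = 11)
F = 1/292 (F = 1/((2 - 4*(-2))*14 + 152) = 1/((2 + 8)*14 + 152) = 1/(10*14 + 152) = 1/(140 + 152) = 1/292 ≈ 0.0034247)
-75*y(Y(2), -11) + F = -75*11 + 1/292 = -825 + 1/292 = -240899/292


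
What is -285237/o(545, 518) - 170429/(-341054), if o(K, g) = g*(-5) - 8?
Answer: 1163380885/10548313 ≈ 110.29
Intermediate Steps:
o(K, g) = -8 - 5*g (o(K, g) = -5*g - 8 = -8 - 5*g)
-285237/o(545, 518) - 170429/(-341054) = -285237/(-8 - 5*518) - 170429/(-341054) = -285237/(-8 - 2590) - 170429*(-1/341054) = -285237/(-2598) + 24347/48722 = -285237*(-1/2598) + 24347/48722 = 95079/866 + 24347/48722 = 1163380885/10548313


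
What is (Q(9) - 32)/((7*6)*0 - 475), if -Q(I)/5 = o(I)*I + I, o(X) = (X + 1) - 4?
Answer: 347/475 ≈ 0.73053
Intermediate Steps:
o(X) = -3 + X (o(X) = (1 + X) - 4 = -3 + X)
Q(I) = -5*I - 5*I*(-3 + I) (Q(I) = -5*((-3 + I)*I + I) = -5*(I*(-3 + I) + I) = -5*(I + I*(-3 + I)) = -5*I - 5*I*(-3 + I))
(Q(9) - 32)/((7*6)*0 - 475) = (5*9*(2 - 1*9) - 32)/((7*6)*0 - 475) = (5*9*(2 - 9) - 32)/(42*0 - 475) = (5*9*(-7) - 32)/(0 - 475) = (-315 - 32)/(-475) = -1/475*(-347) = 347/475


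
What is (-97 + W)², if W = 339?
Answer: 58564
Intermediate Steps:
(-97 + W)² = (-97 + 339)² = 242² = 58564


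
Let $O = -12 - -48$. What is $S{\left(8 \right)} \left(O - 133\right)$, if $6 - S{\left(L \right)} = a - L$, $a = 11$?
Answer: $-291$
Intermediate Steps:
$O = 36$ ($O = -12 + 48 = 36$)
$S{\left(L \right)} = -5 + L$ ($S{\left(L \right)} = 6 - \left(11 - L\right) = 6 + \left(-11 + L\right) = -5 + L$)
$S{\left(8 \right)} \left(O - 133\right) = \left(-5 + 8\right) \left(36 - 133\right) = 3 \left(-97\right) = -291$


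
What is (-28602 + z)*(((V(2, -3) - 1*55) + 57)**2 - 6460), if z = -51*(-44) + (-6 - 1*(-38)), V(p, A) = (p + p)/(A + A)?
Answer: 1530172424/9 ≈ 1.7002e+8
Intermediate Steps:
V(p, A) = p/A (V(p, A) = (2*p)/((2*A)) = (2*p)*(1/(2*A)) = p/A)
z = 2276 (z = 2244 + (-6 + 38) = 2244 + 32 = 2276)
(-28602 + z)*(((V(2, -3) - 1*55) + 57)**2 - 6460) = (-28602 + 2276)*(((2/(-3) - 1*55) + 57)**2 - 6460) = -26326*(((2*(-1/3) - 55) + 57)**2 - 6460) = -26326*(((-2/3 - 55) + 57)**2 - 6460) = -26326*((-167/3 + 57)**2 - 6460) = -26326*((4/3)**2 - 6460) = -26326*(16/9 - 6460) = -26326*(-58124/9) = 1530172424/9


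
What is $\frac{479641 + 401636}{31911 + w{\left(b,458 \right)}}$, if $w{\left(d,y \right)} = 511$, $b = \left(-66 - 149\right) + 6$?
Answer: $\frac{881277}{32422} \approx 27.181$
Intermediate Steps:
$b = -209$ ($b = -215 + 6 = -209$)
$\frac{479641 + 401636}{31911 + w{\left(b,458 \right)}} = \frac{479641 + 401636}{31911 + 511} = \frac{881277}{32422}$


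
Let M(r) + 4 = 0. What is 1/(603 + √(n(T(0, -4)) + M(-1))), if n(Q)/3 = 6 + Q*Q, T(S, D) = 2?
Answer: 603/363583 - √26/363583 ≈ 0.0016445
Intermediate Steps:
M(r) = -4 (M(r) = -4 + 0 = -4)
n(Q) = 18 + 3*Q² (n(Q) = 3*(6 + Q*Q) = 3*(6 + Q²) = 18 + 3*Q²)
1/(603 + √(n(T(0, -4)) + M(-1))) = 1/(603 + √((18 + 3*2²) - 4)) = 1/(603 + √((18 + 3*4) - 4)) = 1/(603 + √((18 + 12) - 4)) = 1/(603 + √(30 - 4)) = 1/(603 + √26)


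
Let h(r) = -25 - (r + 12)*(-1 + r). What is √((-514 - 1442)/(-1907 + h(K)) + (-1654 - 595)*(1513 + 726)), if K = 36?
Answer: 2*I*√114055570762/301 ≈ 2244.0*I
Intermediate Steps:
h(r) = -25 - (-1 + r)*(12 + r) (h(r) = -25 - (12 + r)*(-1 + r) = -25 - (-1 + r)*(12 + r))
√((-514 - 1442)/(-1907 + h(K)) + (-1654 - 595)*(1513 + 726)) = √((-514 - 1442)/(-1907 + (-13 - 1*36² - 11*36)) + (-1654 - 595)*(1513 + 726)) = √(-1956/(-1907 + (-13 - 1*1296 - 396)) - 2249*2239) = √(-1956/(-1907 + (-13 - 1296 - 396)) - 5035511) = √(-1956/(-1907 - 1705) - 5035511) = √(-1956/(-3612) - 5035511) = √(-1956*(-1/3612) - 5035511) = √(163/301 - 5035511) = √(-1515688648/301) = 2*I*√114055570762/301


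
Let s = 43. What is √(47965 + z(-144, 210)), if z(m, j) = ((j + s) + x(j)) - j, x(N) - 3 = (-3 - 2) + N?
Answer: 14*√246 ≈ 219.58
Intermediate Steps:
x(N) = -2 + N (x(N) = 3 + ((-3 - 2) + N) = 3 + (-5 + N) = -2 + N)
z(m, j) = 41 + j (z(m, j) = ((j + 43) + (-2 + j)) - j = ((43 + j) + (-2 + j)) - j = (41 + 2*j) - j = 41 + j)
√(47965 + z(-144, 210)) = √(47965 + (41 + 210)) = √(47965 + 251) = √48216 = 14*√246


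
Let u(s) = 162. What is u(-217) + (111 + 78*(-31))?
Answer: -2145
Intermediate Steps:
u(-217) + (111 + 78*(-31)) = 162 + (111 + 78*(-31)) = 162 + (111 - 2418) = 162 - 2307 = -2145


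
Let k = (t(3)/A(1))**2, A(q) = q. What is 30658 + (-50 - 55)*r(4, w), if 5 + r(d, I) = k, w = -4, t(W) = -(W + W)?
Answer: 27403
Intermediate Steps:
t(W) = -2*W
k = 36 (k = (-2*3/1)**2 = (-6*1)**2 = (-6)**2 = 36)
r(d, I) = 31 (r(d, I) = -5 + 36 = 31)
30658 + (-50 - 55)*r(4, w) = 30658 + (-50 - 55)*31 = 30658 - 105*31 = 30658 - 3255 = 27403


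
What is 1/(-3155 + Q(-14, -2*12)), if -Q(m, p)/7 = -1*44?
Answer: -1/2847 ≈ -0.00035125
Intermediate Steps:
Q(m, p) = 308 (Q(m, p) = -(-7)*44 = -7*(-44) = 308)
1/(-3155 + Q(-14, -2*12)) = 1/(-3155 + 308) = 1/(-2847) = -1/2847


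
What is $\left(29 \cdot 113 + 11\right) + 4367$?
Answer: $7655$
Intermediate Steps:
$\left(29 \cdot 113 + 11\right) + 4367 = \left(3277 + 11\right) + 4367 = 3288 + 4367 = 7655$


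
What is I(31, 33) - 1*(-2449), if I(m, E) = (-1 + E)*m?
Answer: 3441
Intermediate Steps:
I(m, E) = m*(-1 + E)
I(31, 33) - 1*(-2449) = 31*(-1 + 33) - 1*(-2449) = 31*32 + 2449 = 992 + 2449 = 3441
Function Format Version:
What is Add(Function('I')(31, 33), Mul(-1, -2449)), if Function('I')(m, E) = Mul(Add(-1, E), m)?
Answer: 3441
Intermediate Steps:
Function('I')(m, E) = Mul(m, Add(-1, E))
Add(Function('I')(31, 33), Mul(-1, -2449)) = Add(Mul(31, Add(-1, 33)), Mul(-1, -2449)) = Add(Mul(31, 32), 2449) = Add(992, 2449) = 3441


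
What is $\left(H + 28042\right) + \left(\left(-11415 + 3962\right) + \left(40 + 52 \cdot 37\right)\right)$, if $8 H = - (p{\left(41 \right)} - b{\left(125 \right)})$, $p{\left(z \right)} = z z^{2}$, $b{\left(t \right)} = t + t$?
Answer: $\frac{111753}{8} \approx 13969.0$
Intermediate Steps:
$b{\left(t \right)} = 2 t$
$p{\left(z \right)} = z^{3}$
$H = - \frac{68671}{8}$ ($H = \frac{\left(-1\right) \left(41^{3} - 2 \cdot 125\right)}{8} = \frac{\left(-1\right) \left(68921 - 250\right)}{8} = \frac{\left(-1\right) 68671}{8} = \frac{1}{8} \left(-68671\right) = - \frac{68671}{8} \approx -8583.9$)
$\left(H + 28042\right) + \left(\left(-11415 + 3962\right) + \left(40 + 52 \cdot 37\right)\right) = \left(- \frac{68671}{8} + 28042\right) + \left(\left(-11415 + 3962\right) + \left(40 + 52 \cdot 37\right)\right) = \frac{155665}{8} + \left(-7453 + \left(40 + 1924\right)\right) = \frac{155665}{8} + \left(-7453 + 1964\right) = \frac{155665}{8} - 5489 = \frac{111753}{8}$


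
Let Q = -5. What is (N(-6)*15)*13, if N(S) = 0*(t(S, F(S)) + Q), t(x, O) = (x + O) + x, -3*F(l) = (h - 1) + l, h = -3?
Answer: 0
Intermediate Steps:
F(l) = 4/3 - l/3 (F(l) = -((-3 - 1) + l)/3 = -(-4 + l)/3 = 4/3 - l/3)
t(x, O) = O + 2*x (t(x, O) = (O + x) + x = O + 2*x)
N(S) = 0 (N(S) = 0*(((4/3 - S/3) + 2*S) - 5) = 0*((4/3 + 5*S/3) - 5) = 0*(-11/3 + 5*S/3) = 0)
(N(-6)*15)*13 = (0*15)*13 = 0*13 = 0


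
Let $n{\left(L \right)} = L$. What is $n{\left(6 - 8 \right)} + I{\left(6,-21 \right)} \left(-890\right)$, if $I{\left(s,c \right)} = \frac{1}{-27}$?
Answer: $\frac{836}{27} \approx 30.963$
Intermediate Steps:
$I{\left(s,c \right)} = - \frac{1}{27}$
$n{\left(6 - 8 \right)} + I{\left(6,-21 \right)} \left(-890\right) = \left(6 - 8\right) - - \frac{890}{27} = \left(6 - 8\right) + \frac{890}{27} = -2 + \frac{890}{27} = \frac{836}{27}$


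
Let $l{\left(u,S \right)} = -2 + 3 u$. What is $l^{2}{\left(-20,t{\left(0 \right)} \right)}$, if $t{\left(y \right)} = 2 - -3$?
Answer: $3844$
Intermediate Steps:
$t{\left(y \right)} = 5$ ($t{\left(y \right)} = 2 + 3 = 5$)
$l^{2}{\left(-20,t{\left(0 \right)} \right)} = \left(-2 + 3 \left(-20\right)\right)^{2} = \left(-2 - 60\right)^{2} = \left(-62\right)^{2} = 3844$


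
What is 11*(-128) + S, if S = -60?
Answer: -1468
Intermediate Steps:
11*(-128) + S = 11*(-128) - 60 = -1408 - 60 = -1468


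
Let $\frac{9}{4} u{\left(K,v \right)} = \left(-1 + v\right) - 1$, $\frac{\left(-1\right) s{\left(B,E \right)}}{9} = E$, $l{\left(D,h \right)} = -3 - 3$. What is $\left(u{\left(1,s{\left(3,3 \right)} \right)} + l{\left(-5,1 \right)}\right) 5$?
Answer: $- \frac{850}{9} \approx -94.444$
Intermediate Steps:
$l{\left(D,h \right)} = -6$ ($l{\left(D,h \right)} = -3 - 3 = -6$)
$s{\left(B,E \right)} = - 9 E$
$u{\left(K,v \right)} = - \frac{8}{9} + \frac{4 v}{9}$ ($u{\left(K,v \right)} = \frac{4 \left(\left(-1 + v\right) - 1\right)}{9} = \frac{4 \left(-2 + v\right)}{9} = - \frac{8}{9} + \frac{4 v}{9}$)
$\left(u{\left(1,s{\left(3,3 \right)} \right)} + l{\left(-5,1 \right)}\right) 5 = \left(\left(- \frac{8}{9} + \frac{4 \left(\left(-9\right) 3\right)}{9}\right) - 6\right) 5 = \left(\left(- \frac{8}{9} + \frac{4}{9} \left(-27\right)\right) - 6\right) 5 = \left(\left(- \frac{8}{9} - 12\right) - 6\right) 5 = \left(- \frac{116}{9} - 6\right) 5 = \left(- \frac{170}{9}\right) 5 = - \frac{850}{9}$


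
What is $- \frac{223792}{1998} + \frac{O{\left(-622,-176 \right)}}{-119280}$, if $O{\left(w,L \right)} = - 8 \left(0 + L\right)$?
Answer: $- \frac{278090864}{2482515} \approx -112.02$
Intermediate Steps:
$O{\left(w,L \right)} = - 8 L$
$- \frac{223792}{1998} + \frac{O{\left(-622,-176 \right)}}{-119280} = - \frac{223792}{1998} + \frac{\left(-8\right) \left(-176\right)}{-119280} = \left(-223792\right) \frac{1}{1998} + 1408 \left(- \frac{1}{119280}\right) = - \frac{111896}{999} - \frac{88}{7455} = - \frac{278090864}{2482515}$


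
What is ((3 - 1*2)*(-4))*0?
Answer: 0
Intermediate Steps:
((3 - 1*2)*(-4))*0 = ((3 - 2)*(-4))*0 = (1*(-4))*0 = -4*0 = 0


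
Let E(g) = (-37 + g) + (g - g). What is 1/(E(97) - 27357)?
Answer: -1/27297 ≈ -3.6634e-5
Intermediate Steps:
E(g) = -37 + g (E(g) = (-37 + g) + 0 = -37 + g)
1/(E(97) - 27357) = 1/((-37 + 97) - 27357) = 1/(60 - 27357) = 1/(-27297) = -1/27297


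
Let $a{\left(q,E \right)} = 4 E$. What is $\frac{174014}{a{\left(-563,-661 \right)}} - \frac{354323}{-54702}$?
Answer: $- \frac{1072760477}{18079011} \approx -59.337$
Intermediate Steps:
$\frac{174014}{a{\left(-563,-661 \right)}} - \frac{354323}{-54702} = \frac{174014}{4 \left(-661\right)} - \frac{354323}{-54702} = \frac{174014}{-2644} - - \frac{354323}{54702} = 174014 \left(- \frac{1}{2644}\right) + \frac{354323}{54702} = - \frac{87007}{1322} + \frac{354323}{54702} = - \frac{1072760477}{18079011}$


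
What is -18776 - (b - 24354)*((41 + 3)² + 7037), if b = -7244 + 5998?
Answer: 229690024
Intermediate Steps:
b = -1246
-18776 - (b - 24354)*((41 + 3)² + 7037) = -18776 - (-1246 - 24354)*((41 + 3)² + 7037) = -18776 - (-25600)*(44² + 7037) = -18776 - (-25600)*(1936 + 7037) = -18776 - (-25600)*8973 = -18776 - 1*(-229708800) = -18776 + 229708800 = 229690024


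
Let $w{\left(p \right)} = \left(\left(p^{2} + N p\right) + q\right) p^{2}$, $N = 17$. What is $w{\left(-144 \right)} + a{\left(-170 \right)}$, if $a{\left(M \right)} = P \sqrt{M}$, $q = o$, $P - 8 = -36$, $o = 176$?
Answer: $382869504 - 28 i \sqrt{170} \approx 3.8287 \cdot 10^{8} - 365.08 i$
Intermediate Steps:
$P = -28$ ($P = 8 - 36 = -28$)
$q = 176$
$a{\left(M \right)} = - 28 \sqrt{M}$
$w{\left(p \right)} = p^{2} \left(176 + p^{2} + 17 p\right)$ ($w{\left(p \right)} = \left(\left(p^{2} + 17 p\right) + 176\right) p^{2} = \left(176 + p^{2} + 17 p\right) p^{2} = p^{2} \left(176 + p^{2} + 17 p\right)$)
$w{\left(-144 \right)} + a{\left(-170 \right)} = \left(-144\right)^{2} \left(176 + \left(-144\right)^{2} + 17 \left(-144\right)\right) - 28 \sqrt{-170} = 20736 \left(176 + 20736 - 2448\right) - 28 i \sqrt{170} = 20736 \cdot 18464 - 28 i \sqrt{170} = 382869504 - 28 i \sqrt{170}$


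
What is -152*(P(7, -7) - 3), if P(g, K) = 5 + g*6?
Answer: -6688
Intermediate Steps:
P(g, K) = 5 + 6*g
-152*(P(7, -7) - 3) = -152*((5 + 6*7) - 3) = -152*((5 + 42) - 3) = -152*(47 - 3) = -152*44 = -6688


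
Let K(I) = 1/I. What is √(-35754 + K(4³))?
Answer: I*√2288255/8 ≈ 189.09*I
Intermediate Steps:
√(-35754 + K(4³)) = √(-35754 + 1/(4³)) = √(-35754 + 1/64) = √(-2288255/64) = I*√2288255/8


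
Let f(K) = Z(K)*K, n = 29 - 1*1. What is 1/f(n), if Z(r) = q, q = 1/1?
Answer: 1/28 ≈ 0.035714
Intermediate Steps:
q = 1
Z(r) = 1
n = 28 (n = 29 - 1 = 28)
f(K) = K (f(K) = 1*K = K)
1/f(n) = 1/28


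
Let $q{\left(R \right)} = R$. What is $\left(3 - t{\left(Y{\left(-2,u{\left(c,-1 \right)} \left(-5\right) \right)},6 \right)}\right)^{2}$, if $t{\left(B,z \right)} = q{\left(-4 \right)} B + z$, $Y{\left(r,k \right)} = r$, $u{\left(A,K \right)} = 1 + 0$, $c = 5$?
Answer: $121$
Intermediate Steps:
$u{\left(A,K \right)} = 1$
$t{\left(B,z \right)} = z - 4 B$ ($t{\left(B,z \right)} = - 4 B + z = z - 4 B$)
$\left(3 - t{\left(Y{\left(-2,u{\left(c,-1 \right)} \left(-5\right) \right)},6 \right)}\right)^{2} = \left(3 - \left(6 - -8\right)\right)^{2} = \left(3 - \left(6 + 8\right)\right)^{2} = \left(3 - 14\right)^{2} = \left(-11\right)^{2} = 121$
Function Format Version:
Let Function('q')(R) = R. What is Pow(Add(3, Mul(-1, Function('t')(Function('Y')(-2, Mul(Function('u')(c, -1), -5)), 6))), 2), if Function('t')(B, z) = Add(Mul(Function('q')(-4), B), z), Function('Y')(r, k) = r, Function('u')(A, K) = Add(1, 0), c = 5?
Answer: 121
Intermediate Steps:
Function('u')(A, K) = 1
Function('t')(B, z) = Add(z, Mul(-4, B)) (Function('t')(B, z) = Add(Mul(-4, B), z) = Add(z, Mul(-4, B)))
Pow(Add(3, Mul(-1, Function('t')(Function('Y')(-2, Mul(Function('u')(c, -1), -5)), 6))), 2) = Pow(Add(3, Mul(-1, Add(6, Mul(-4, -2)))), 2) = Pow(Add(3, Mul(-1, Add(6, 8))), 2) = Pow(Add(3, Mul(-1, 14)), 2) = Pow(Add(3, -14), 2) = Pow(-11, 2) = 121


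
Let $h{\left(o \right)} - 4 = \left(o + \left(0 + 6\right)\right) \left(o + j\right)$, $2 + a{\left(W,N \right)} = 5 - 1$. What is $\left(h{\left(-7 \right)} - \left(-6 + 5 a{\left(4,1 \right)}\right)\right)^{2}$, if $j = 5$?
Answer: $4$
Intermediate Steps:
$a{\left(W,N \right)} = 2$ ($a{\left(W,N \right)} = -2 + \left(5 - 1\right) = -2 + 4 = 2$)
$h{\left(o \right)} = 4 + \left(5 + o\right) \left(6 + o\right)$ ($h{\left(o \right)} = 4 + \left(o + \left(0 + 6\right)\right) \left(o + 5\right) = 4 + \left(o + 6\right) \left(5 + o\right) = 4 + \left(6 + o\right) \left(5 + o\right) = 4 + \left(5 + o\right) \left(6 + o\right)$)
$\left(h{\left(-7 \right)} - \left(-6 + 5 a{\left(4,1 \right)}\right)\right)^{2} = \left(\left(34 + \left(-7\right)^{2} + 11 \left(-7\right)\right) + \left(\left(17 - 14\right) - 7\right)\right)^{2} = \left(\left(34 + 49 - 77\right) + \left(\left(17 - 14\right) - 7\right)\right)^{2} = \left(6 + \left(\left(17 - 14\right) - 7\right)\right)^{2} = \left(6 + \left(3 - 7\right)\right)^{2} = \left(6 - 4\right)^{2} = 2^{2} = 4$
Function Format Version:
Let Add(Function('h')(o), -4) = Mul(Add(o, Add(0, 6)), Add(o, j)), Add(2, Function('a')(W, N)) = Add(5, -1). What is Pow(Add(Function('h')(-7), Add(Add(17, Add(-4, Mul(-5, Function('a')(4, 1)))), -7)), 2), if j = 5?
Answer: 4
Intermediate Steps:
Function('a')(W, N) = 2 (Function('a')(W, N) = Add(-2, Add(5, -1)) = Add(-2, 4) = 2)
Function('h')(o) = Add(4, Mul(Add(5, o), Add(6, o))) (Function('h')(o) = Add(4, Mul(Add(o, Add(0, 6)), Add(o, 5))) = Add(4, Mul(Add(o, 6), Add(5, o))) = Add(4, Mul(Add(6, o), Add(5, o))) = Add(4, Mul(Add(5, o), Add(6, o))))
Pow(Add(Function('h')(-7), Add(Add(17, Add(-4, Mul(-5, Function('a')(4, 1)))), -7)), 2) = Pow(Add(Add(34, Pow(-7, 2), Mul(11, -7)), Add(Add(17, Add(-4, Mul(-5, 2))), -7)), 2) = Pow(Add(Add(34, 49, -77), Add(Add(17, Add(-4, -10)), -7)), 2) = Pow(Add(6, Add(Add(17, -14), -7)), 2) = Pow(Add(6, Add(3, -7)), 2) = Pow(Add(6, -4), 2) = Pow(2, 2) = 4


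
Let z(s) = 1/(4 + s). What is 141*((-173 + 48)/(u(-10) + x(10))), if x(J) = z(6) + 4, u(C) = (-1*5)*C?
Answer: -176250/541 ≈ -325.79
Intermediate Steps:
u(C) = -5*C
x(J) = 41/10 (x(J) = 1/(4 + 6) + 4 = 1/10 + 4 = ⅒ + 4 = 41/10)
141*((-173 + 48)/(u(-10) + x(10))) = 141*((-173 + 48)/(-5*(-10) + 41/10)) = 141*(-125/(50 + 41/10)) = 141*(-125/541/10) = 141*(-125*10/541) = 141*(-1250/541) = -176250/541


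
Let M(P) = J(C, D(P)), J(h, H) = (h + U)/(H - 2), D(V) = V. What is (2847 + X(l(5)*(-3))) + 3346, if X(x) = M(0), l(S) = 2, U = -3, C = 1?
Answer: 6194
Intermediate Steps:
J(h, H) = (-3 + h)/(-2 + H) (J(h, H) = (h - 3)/(H - 2) = (-3 + h)/(-2 + H))
M(P) = -2/(-2 + P) (M(P) = (-3 + 1)/(-2 + P) = -2/(-2 + P))
X(x) = 1 (X(x) = -2/(-2 + 0) = -2/(-2) = -2*(-½) = 1)
(2847 + X(l(5)*(-3))) + 3346 = (2847 + 1) + 3346 = 2848 + 3346 = 6194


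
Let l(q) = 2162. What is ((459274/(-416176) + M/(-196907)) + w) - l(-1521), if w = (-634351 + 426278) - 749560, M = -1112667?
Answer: -39326438481159783/40973983816 ≈ -9.5979e+5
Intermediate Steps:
w = -957633 (w = -208073 - 749560 = -957633)
((459274/(-416176) + M/(-196907)) + w) - l(-1521) = ((459274/(-416176) - 1112667/(-196907)) - 957633) - 1*2162 = ((459274*(-1/416176) - 1112667*(-1/196907)) - 957633) - 2162 = ((-229637/208088 + 1112667/196907) - 957633) - 2162 = (186315517937/40973983816 - 957633) - 2162 = -39237852728149591/40973983816 - 2162 = -39326438481159783/40973983816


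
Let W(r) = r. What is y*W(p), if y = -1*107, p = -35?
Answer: 3745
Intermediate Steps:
y = -107
y*W(p) = -107*(-35) = 3745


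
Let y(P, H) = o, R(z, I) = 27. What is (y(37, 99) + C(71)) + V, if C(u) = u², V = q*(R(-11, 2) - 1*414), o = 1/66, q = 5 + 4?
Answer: 102829/66 ≈ 1558.0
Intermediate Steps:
q = 9
o = 1/66 ≈ 0.015152
V = -3483 (V = 9*(27 - 1*414) = 9*(27 - 414) = 9*(-387) = -3483)
y(P, H) = 1/66
(y(37, 99) + C(71)) + V = (1/66 + 71²) - 3483 = (1/66 + 5041) - 3483 = 332707/66 - 3483 = 102829/66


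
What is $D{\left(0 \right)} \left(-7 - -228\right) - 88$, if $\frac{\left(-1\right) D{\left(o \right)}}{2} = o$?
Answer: $-88$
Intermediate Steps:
$D{\left(o \right)} = - 2 o$
$D{\left(0 \right)} \left(-7 - -228\right) - 88 = \left(-2\right) 0 \left(-7 - -228\right) - 88 = 0 \left(-7 + 228\right) - 88 = 0 \cdot 221 - 88 = 0 - 88 = -88$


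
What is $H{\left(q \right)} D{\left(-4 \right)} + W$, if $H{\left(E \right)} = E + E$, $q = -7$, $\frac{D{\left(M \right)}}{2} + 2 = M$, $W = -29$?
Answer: $139$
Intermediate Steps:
$D{\left(M \right)} = -4 + 2 M$
$H{\left(E \right)} = 2 E$
$H{\left(q \right)} D{\left(-4 \right)} + W = 2 \left(-7\right) \left(-4 + 2 \left(-4\right)\right) - 29 = - 14 \left(-4 - 8\right) - 29 = \left(-14\right) \left(-12\right) - 29 = 168 - 29 = 139$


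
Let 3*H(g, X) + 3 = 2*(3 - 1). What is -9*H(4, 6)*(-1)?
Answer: 3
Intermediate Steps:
H(g, X) = ⅓ (H(g, X) = -1 + (2*(3 - 1))/3 = -1 + (2*2)/3 = -1 + (⅓)*4 = -1 + 4/3 = ⅓)
-9*H(4, 6)*(-1) = -9*⅓*(-1) = -3*(-1) = 3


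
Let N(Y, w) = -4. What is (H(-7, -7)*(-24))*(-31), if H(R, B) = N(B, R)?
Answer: -2976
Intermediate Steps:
H(R, B) = -4
(H(-7, -7)*(-24))*(-31) = -4*(-24)*(-31) = 96*(-31) = -2976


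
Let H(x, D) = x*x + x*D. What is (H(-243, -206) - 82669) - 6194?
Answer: 20244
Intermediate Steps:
H(x, D) = x² + D*x
(H(-243, -206) - 82669) - 6194 = (-243*(-206 - 243) - 82669) - 6194 = (-243*(-449) - 82669) - 6194 = (109107 - 82669) - 6194 = 26438 - 6194 = 20244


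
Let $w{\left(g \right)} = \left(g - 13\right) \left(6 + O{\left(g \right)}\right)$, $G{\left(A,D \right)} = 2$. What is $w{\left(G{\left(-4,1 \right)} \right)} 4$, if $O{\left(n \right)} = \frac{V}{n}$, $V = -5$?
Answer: $-154$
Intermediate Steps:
$O{\left(n \right)} = - \frac{5}{n}$
$w{\left(g \right)} = \left(-13 + g\right) \left(6 - \frac{5}{g}\right)$ ($w{\left(g \right)} = \left(g - 13\right) \left(6 - \frac{5}{g}\right) = \left(-13 + g\right) \left(6 - \frac{5}{g}\right)$)
$w{\left(G{\left(-4,1 \right)} \right)} 4 = \left(-83 + 6 \cdot 2 + \frac{65}{2}\right) 4 = \left(-83 + 12 + 65 \cdot \frac{1}{2}\right) 4 = \left(-83 + 12 + \frac{65}{2}\right) 4 = \left(- \frac{77}{2}\right) 4 = -154$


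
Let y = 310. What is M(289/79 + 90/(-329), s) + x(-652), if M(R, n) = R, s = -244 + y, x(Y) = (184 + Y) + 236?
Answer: -5941941/25991 ≈ -228.62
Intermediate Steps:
x(Y) = 420 + Y
s = 66 (s = -244 + 310 = 66)
M(289/79 + 90/(-329), s) + x(-652) = (289/79 + 90/(-329)) + (420 - 652) = (289*(1/79) + 90*(-1/329)) - 232 = (289/79 - 90/329) - 232 = 87971/25991 - 232 = -5941941/25991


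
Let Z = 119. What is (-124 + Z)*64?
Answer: -320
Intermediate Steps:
(-124 + Z)*64 = (-124 + 119)*64 = -5*64 = -320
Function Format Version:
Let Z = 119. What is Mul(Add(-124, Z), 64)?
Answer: -320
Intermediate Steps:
Mul(Add(-124, Z), 64) = Mul(Add(-124, 119), 64) = Mul(-5, 64) = -320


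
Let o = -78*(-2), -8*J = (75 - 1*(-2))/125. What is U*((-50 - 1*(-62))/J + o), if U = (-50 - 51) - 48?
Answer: -1788/77 ≈ -23.221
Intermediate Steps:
J = -77/1000 (J = -(75 - 1*(-2))/(8*125) = -(75 + 2)/(8*125) = -77/(8*125) = -⅛*77/125 = -77/1000 ≈ -0.077000)
o = 156
U = -149 (U = -101 - 48 = -149)
U*((-50 - 1*(-62))/J + o) = -149*((-50 - 1*(-62))/(-77/1000) + 156) = -149*((-50 + 62)*(-1000/77) + 156) = -149*(12*(-1000/77) + 156) = -149*(-12000/77 + 156) = -149*12/77 = -1788/77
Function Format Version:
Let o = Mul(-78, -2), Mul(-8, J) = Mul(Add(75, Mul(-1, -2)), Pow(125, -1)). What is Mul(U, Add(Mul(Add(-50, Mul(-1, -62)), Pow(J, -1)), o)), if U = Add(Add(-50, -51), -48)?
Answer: Rational(-1788, 77) ≈ -23.221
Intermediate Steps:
J = Rational(-77, 1000) (J = Mul(Rational(-1, 8), Mul(Add(75, Mul(-1, -2)), Pow(125, -1))) = Mul(Rational(-1, 8), Mul(Add(75, 2), Rational(1, 125))) = Mul(Rational(-1, 8), Mul(77, Rational(1, 125))) = Mul(Rational(-1, 8), Rational(77, 125)) = Rational(-77, 1000) ≈ -0.077000)
o = 156
U = -149 (U = Add(-101, -48) = -149)
Mul(U, Add(Mul(Add(-50, Mul(-1, -62)), Pow(J, -1)), o)) = Mul(-149, Add(Mul(Add(-50, Mul(-1, -62)), Pow(Rational(-77, 1000), -1)), 156)) = Mul(-149, Add(Mul(Add(-50, 62), Rational(-1000, 77)), 156)) = Mul(-149, Add(Mul(12, Rational(-1000, 77)), 156)) = Mul(-149, Add(Rational(-12000, 77), 156)) = Mul(-149, Rational(12, 77)) = Rational(-1788, 77)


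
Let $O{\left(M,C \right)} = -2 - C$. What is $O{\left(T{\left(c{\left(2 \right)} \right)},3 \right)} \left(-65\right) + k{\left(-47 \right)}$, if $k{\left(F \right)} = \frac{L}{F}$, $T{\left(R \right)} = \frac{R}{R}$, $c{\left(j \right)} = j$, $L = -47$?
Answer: $326$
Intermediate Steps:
$T{\left(R \right)} = 1$
$k{\left(F \right)} = - \frac{47}{F}$
$O{\left(T{\left(c{\left(2 \right)} \right)},3 \right)} \left(-65\right) + k{\left(-47 \right)} = \left(-2 - 3\right) \left(-65\right) - \frac{47}{-47} = \left(-2 - 3\right) \left(-65\right) - -1 = \left(-5\right) \left(-65\right) + 1 = 325 + 1 = 326$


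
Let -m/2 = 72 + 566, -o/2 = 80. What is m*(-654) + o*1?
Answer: 834344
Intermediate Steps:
o = -160 (o = -2*80 = -160)
m = -1276 (m = -2*(72 + 566) = -2*638 = -1276)
m*(-654) + o*1 = -1276*(-654) - 160*1 = 834504 - 160 = 834344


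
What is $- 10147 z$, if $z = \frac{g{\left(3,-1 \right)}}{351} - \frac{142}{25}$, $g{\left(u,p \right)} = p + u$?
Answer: $\frac{505239424}{8775} \approx 57577.0$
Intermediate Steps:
$z = - \frac{49792}{8775}$ ($z = \frac{-1 + 3}{351} - \frac{142}{25} = 2 \cdot \frac{1}{351} - \frac{142}{25} = \frac{2}{351} - \frac{142}{25} = - \frac{49792}{8775} \approx -5.6743$)
$- 10147 z = \left(-10147\right) \left(- \frac{49792}{8775}\right) = \frac{505239424}{8775}$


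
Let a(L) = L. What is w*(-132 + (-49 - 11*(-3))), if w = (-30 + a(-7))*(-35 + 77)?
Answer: 229992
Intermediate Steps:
w = -1554 (w = (-30 - 7)*(-35 + 77) = -37*42 = -1554)
w*(-132 + (-49 - 11*(-3))) = -1554*(-132 + (-49 - 11*(-3))) = -1554*(-132 + (-49 - 1*(-33))) = -1554*(-132 + (-49 + 33)) = -1554*(-132 - 16) = -1554*(-148) = 229992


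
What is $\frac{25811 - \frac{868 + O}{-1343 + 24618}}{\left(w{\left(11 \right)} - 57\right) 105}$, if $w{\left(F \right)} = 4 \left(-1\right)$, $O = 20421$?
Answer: $- \frac{600729736}{149076375} \approx -4.0297$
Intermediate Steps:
$w{\left(F \right)} = -4$
$\frac{25811 - \frac{868 + O}{-1343 + 24618}}{\left(w{\left(11 \right)} - 57\right) 105} = \frac{25811 - \frac{868 + 20421}{-1343 + 24618}}{\left(-4 - 57\right) 105} = \frac{25811 - \frac{21289}{23275}}{\left(-61\right) 105} = \frac{25811 - 21289 \cdot \frac{1}{23275}}{-6405} = \left(25811 - \frac{21289}{23275}\right) \left(- \frac{1}{6405}\right) = \frac{600729736}{23275} \left(- \frac{1}{6405}\right) = - \frac{600729736}{149076375}$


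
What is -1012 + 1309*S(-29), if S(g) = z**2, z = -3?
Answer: 10769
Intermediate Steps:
S(g) = 9 (S(g) = (-3)**2 = 9)
-1012 + 1309*S(-29) = -1012 + 1309*9 = -1012 + 11781 = 10769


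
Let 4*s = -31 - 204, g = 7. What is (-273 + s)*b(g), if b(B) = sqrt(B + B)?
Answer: -1327*sqrt(14)/4 ≈ -1241.3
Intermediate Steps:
b(B) = sqrt(2)*sqrt(B) (b(B) = sqrt(2*B) = sqrt(2)*sqrt(B))
s = -235/4 (s = (-31 - 204)/4 = (1/4)*(-235) = -235/4 ≈ -58.750)
(-273 + s)*b(g) = (-273 - 235/4)*(sqrt(2)*sqrt(7)) = -1327*sqrt(14)/4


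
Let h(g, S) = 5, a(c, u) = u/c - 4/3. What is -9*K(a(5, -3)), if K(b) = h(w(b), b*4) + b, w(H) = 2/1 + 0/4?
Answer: -138/5 ≈ -27.600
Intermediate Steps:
w(H) = 2 (w(H) = 2*1 + 0*(1/4) = 2 + 0 = 2)
a(c, u) = -4/3 + u/c (a(c, u) = u/c - 4*1/3 = u/c - 4/3 = -4/3 + u/c)
K(b) = 5 + b
-9*K(a(5, -3)) = -9*(5 + (-4/3 - 3/5)) = -9*(5 - 29/15) = -9*46/15 = -138/5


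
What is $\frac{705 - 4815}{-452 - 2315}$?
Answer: $\frac{4110}{2767} \approx 1.4854$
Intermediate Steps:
$\frac{705 - 4815}{-452 - 2315} = - \frac{4110}{-452 - 2315} = - \frac{4110}{-2767} = \left(-4110\right) \left(- \frac{1}{2767}\right) = \frac{4110}{2767}$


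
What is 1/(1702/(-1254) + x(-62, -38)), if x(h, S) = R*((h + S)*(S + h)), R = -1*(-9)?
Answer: 627/56429149 ≈ 1.1111e-5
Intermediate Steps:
R = 9
x(h, S) = 9*(S + h)² (x(h, S) = 9*((h + S)*(S + h)) = 9*((S + h)*(S + h)) = 9*(S + h)²)
1/(1702/(-1254) + x(-62, -38)) = 1/(1702/(-1254) + 9*(-38 - 62)²) = 1/(1702*(-1/1254) + 9*(-100)²) = 1/(-851/627 + 9*10000) = 1/(-851/627 + 90000) = 1/(56429149/627) = 627/56429149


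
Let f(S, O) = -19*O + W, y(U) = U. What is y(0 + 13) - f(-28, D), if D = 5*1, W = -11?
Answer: 119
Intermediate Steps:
D = 5
f(S, O) = -11 - 19*O (f(S, O) = -19*O - 11 = -11 - 19*O)
y(0 + 13) - f(-28, D) = (0 + 13) - (-11 - 19*5) = 13 - (-11 - 95) = 13 - 1*(-106) = 13 + 106 = 119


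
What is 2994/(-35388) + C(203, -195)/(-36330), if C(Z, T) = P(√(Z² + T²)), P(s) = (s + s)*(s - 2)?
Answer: -917893/206430 + 2*√79234/18165 ≈ -4.4155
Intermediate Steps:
P(s) = 2*s*(-2 + s) (P(s) = (2*s)*(-2 + s) = 2*s*(-2 + s))
C(Z, T) = 2*√(T² + Z²)*(-2 + √(T² + Z²)) (C(Z, T) = 2*√(Z² + T²)*(-2 + √(Z² + T²)) = 2*√(T² + Z²)*(-2 + √(T² + Z²)))
2994/(-35388) + C(203, -195)/(-36330) = 2994/(-35388) + (-4*√((-195)² + 203²) + 2*(-195)² + 2*203²)/(-36330) = 2994*(-1/35388) + (-4*√(38025 + 41209) + 2*38025 + 2*41209)*(-1/36330) = -499/5898 + (-4*√79234 + 76050 + 82418)*(-1/36330) = -499/5898 + (158468 - 4*√79234)*(-1/36330) = -499/5898 + (-458/105 + 2*√79234/18165) = -917893/206430 + 2*√79234/18165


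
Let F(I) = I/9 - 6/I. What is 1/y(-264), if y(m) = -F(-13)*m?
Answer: -39/10120 ≈ -0.0038538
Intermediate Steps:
F(I) = -6/I + I/9 (F(I) = I*(⅑) - 6/I = I/9 - 6/I = -6/I + I/9)
y(m) = 115*m/117 (y(m) = -(-6/(-13) + (⅑)*(-13))*m = -(-6*(-1/13) - 13/9)*m = -(6/13 - 13/9)*m = -(-115)*m/117 = 115*m/117)
1/y(-264) = 1/((115/117)*(-264)) = 1/(-10120/39) = -39/10120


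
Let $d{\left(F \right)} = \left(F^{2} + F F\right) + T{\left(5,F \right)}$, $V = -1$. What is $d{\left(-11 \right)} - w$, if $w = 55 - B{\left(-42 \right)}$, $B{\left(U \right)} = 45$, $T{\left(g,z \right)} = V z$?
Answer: $243$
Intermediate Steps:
$T{\left(g,z \right)} = - z$
$d{\left(F \right)} = - F + 2 F^{2}$ ($d{\left(F \right)} = \left(F^{2} + F F\right) - F = \left(F^{2} + F^{2}\right) - F = 2 F^{2} - F = - F + 2 F^{2}$)
$w = 10$ ($w = 55 - 45 = 10$)
$d{\left(-11 \right)} - w = - 11 \left(-1 + 2 \left(-11\right)\right) - 10 = - 11 \left(-1 - 22\right) - 10 = \left(-11\right) \left(-23\right) - 10 = 253 - 10 = 243$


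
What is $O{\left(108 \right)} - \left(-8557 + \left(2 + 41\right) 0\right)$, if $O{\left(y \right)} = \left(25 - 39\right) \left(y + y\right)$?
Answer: $5533$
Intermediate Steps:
$O{\left(y \right)} = - 28 y$ ($O{\left(y \right)} = - 14 \cdot 2 y = - 28 y$)
$O{\left(108 \right)} - \left(-8557 + \left(2 + 41\right) 0\right) = \left(-28\right) 108 - \left(-8557 + \left(2 + 41\right) 0\right) = -3024 - \left(-8557 + 43 \cdot 0\right) = -3024 - \left(-8557 + 0\right) = -3024 - -8557 = -3024 + 8557 = 5533$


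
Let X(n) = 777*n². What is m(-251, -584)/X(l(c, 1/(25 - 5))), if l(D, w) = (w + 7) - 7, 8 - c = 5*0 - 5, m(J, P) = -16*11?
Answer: -70400/777 ≈ -90.605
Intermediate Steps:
m(J, P) = -176
c = 13 (c = 8 - (5*0 - 5) = 8 - (0 - 5) = 8 - 1*(-5) = 8 + 5 = 13)
l(D, w) = w (l(D, w) = (7 + w) - 7 = w)
m(-251, -584)/X(l(c, 1/(25 - 5))) = -176*(25 - 5)²/777 = -176/(777*(1/20)²) = -176/(777*(1/400)) = -176/777/400 = -176*400/777 = -70400/777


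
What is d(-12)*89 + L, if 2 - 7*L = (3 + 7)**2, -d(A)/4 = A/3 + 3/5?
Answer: 5982/5 ≈ 1196.4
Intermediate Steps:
d(A) = -12/5 - 4*A/3 (d(A) = -4*(A/3 + 3/5) = -4*(3/5 + A/3) = -12/5 - 4*A/3)
L = -14 (L = 2/7 - (3 + 7)**2/7 = 2/7 - 1/7*10**2 = 2/7 - 1/7*100 = 2/7 - 100/7 = -14)
d(-12)*89 + L = (-12/5 - 4/3*(-12))*89 - 14 = (-12/5 + 16)*89 - 14 = (68/5)*89 - 14 = 6052/5 - 14 = 5982/5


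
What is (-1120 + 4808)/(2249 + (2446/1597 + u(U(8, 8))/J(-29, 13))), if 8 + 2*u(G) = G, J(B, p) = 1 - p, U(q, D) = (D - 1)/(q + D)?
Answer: 2261658624/1380327253 ≈ 1.6385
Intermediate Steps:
U(q, D) = (-1 + D)/(D + q)
u(G) = -4 + G/2
(-1120 + 4808)/(2249 + (2446/1597 + u(U(8, 8))/J(-29, 13))) = (-1120 + 4808)/(2249 + (2446/1597 + (-4 + ((-1 + 8)/(8 + 8))/2)/(1 - 1*13))) = 3688/(2249 + (2446*(1/1597) + (-4 + (7/16)/2)/(1 - 13))) = 3688/(2249 + (2446/1597 + (-4 + ((1/16)*7)/2)/(-12))) = 3688/(2249 + (2446/1597 + (-4 + (½)*(7/16))*(-1/12))) = 3688/(2249 + (2446/1597 + (-4 + 7/32)*(-1/12))) = 3688/(2249 + (2446/1597 - 121/32*(-1/12))) = 3688/(2249 + (2446/1597 + 121/384)) = 3688/(2249 + 1132501/613248) = 3688/(1380327253/613248) = 3688*(613248/1380327253) = 2261658624/1380327253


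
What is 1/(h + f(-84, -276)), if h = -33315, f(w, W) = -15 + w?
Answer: -1/33414 ≈ -2.9928e-5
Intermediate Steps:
1/(h + f(-84, -276)) = 1/(-33315 + (-15 - 84)) = 1/(-33315 - 99) = 1/(-33414) = -1/33414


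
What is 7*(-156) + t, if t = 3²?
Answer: -1083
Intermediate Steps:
t = 9
7*(-156) + t = 7*(-156) + 9 = -1092 + 9 = -1083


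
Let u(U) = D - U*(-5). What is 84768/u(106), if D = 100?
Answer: 14128/105 ≈ 134.55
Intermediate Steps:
u(U) = 100 + 5*U (u(U) = 100 - U*(-5) = 100 - (-5)*U = 100 + 5*U)
84768/u(106) = 84768/(100 + 5*106) = 84768/(100 + 530) = 84768/630 = 84768*(1/630) = 14128/105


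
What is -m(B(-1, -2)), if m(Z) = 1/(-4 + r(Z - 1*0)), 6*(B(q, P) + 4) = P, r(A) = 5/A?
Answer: 13/67 ≈ 0.19403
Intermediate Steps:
B(q, P) = -4 + P/6
m(Z) = 1/(-4 + 5/Z) (m(Z) = 1/(-4 + 5/(Z - 1*0)) = 1/(-4 + 5/(Z + 0)) = 1/(-4 + 5/Z))
-m(B(-1, -2)) = -(-1)*(-4 + (1/6)*(-2))/(-5 + 4*(-4 + (1/6)*(-2))) = -(-1)*(-4 - 1/3)/(-5 + 4*(-4 - 1/3)) = -(-1)*(-13)/(3*(-5 + 4*(-13/3))) = -(-1)*(-13)/(3*(-5 - 52/3)) = -(-1)*(-13)/(3*(-67/3)) = -(-1)*(-13)*(-3)/(3*67) = -1*(-13/67) = 13/67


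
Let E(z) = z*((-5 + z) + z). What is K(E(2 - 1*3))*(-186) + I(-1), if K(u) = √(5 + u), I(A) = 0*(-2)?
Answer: -372*√3 ≈ -644.32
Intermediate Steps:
E(z) = z*(-5 + 2*z)
I(A) = 0
K(E(2 - 1*3))*(-186) + I(-1) = √(5 + (2 - 1*3)*(-5 + 2*(2 - 1*3)))*(-186) + 0 = √(5 + (2 - 3)*(-5 + 2*(2 - 3)))*(-186) + 0 = √(5 - (-5 + 2*(-1)))*(-186) + 0 = √(5 - (-5 - 2))*(-186) + 0 = √(5 - 1*(-7))*(-186) + 0 = √(5 + 7)*(-186) + 0 = √12*(-186) + 0 = (2*√3)*(-186) + 0 = -372*√3 + 0 = -372*√3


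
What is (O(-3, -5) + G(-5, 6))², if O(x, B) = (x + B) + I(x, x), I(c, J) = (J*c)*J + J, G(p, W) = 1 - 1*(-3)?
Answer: 1156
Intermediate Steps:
G(p, W) = 4 (G(p, W) = 1 + 3 = 4)
I(c, J) = J + c*J² (I(c, J) = c*J² + J = J + c*J²)
O(x, B) = B + x + x*(1 + x²) (O(x, B) = (x + B) + x*(1 + x*x) = (B + x) + x*(1 + x²) = B + x + x*(1 + x²))
(O(-3, -5) + G(-5, 6))² = ((-5 + (-3)³ + 2*(-3)) + 4)² = ((-5 - 27 - 6) + 4)² = (-38 + 4)² = (-34)² = 1156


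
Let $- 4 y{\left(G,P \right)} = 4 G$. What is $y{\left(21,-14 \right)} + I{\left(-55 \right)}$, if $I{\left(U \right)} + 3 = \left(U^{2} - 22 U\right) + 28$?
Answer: $4239$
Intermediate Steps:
$y{\left(G,P \right)} = - G$ ($y{\left(G,P \right)} = - \frac{4 G}{4} = - G$)
$I{\left(U \right)} = 25 + U^{2} - 22 U$ ($I{\left(U \right)} = -3 + \left(\left(U^{2} - 22 U\right) + 28\right) = -3 + \left(28 + U^{2} - 22 U\right) = 25 + U^{2} - 22 U$)
$y{\left(21,-14 \right)} + I{\left(-55 \right)} = \left(-1\right) 21 + \left(25 + \left(-55\right)^{2} - -1210\right) = -21 + \left(25 + 3025 + 1210\right) = -21 + 4260 = 4239$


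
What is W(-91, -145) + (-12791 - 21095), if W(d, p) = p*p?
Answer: -12861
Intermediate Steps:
W(d, p) = p²
W(-91, -145) + (-12791 - 21095) = (-145)² + (-12791 - 21095) = 21025 - 33886 = -12861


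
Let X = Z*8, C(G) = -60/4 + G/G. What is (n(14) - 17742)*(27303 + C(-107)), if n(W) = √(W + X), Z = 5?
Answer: -484161438 + 81867*√6 ≈ -4.8396e+8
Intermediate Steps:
C(G) = -14 (C(G) = -60*¼ + 1 = -15 + 1 = -14)
X = 40 (X = 5*8 = 40)
n(W) = √(40 + W) (n(W) = √(W + 40) = √(40 + W))
(n(14) - 17742)*(27303 + C(-107)) = (√(40 + 14) - 17742)*(27303 - 14) = (√54 - 17742)*27289 = (3*√6 - 17742)*27289 = (-17742 + 3*√6)*27289 = -484161438 + 81867*√6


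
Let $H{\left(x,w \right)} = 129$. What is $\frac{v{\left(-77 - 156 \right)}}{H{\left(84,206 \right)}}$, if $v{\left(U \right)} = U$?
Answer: $- \frac{233}{129} \approx -1.8062$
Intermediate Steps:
$\frac{v{\left(-77 - 156 \right)}}{H{\left(84,206 \right)}} = \frac{-77 - 156}{129} = \left(-77 - 156\right) \frac{1}{129} = \left(-233\right) \frac{1}{129} = - \frac{233}{129}$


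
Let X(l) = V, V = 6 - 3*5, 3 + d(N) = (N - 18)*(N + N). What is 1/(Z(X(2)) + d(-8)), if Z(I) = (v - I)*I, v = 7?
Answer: 1/269 ≈ 0.0037175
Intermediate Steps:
d(N) = -3 + 2*N*(-18 + N) (d(N) = -3 + (N - 18)*(N + N) = -3 + (-18 + N)*(2*N) = -3 + 2*N*(-18 + N))
V = -9 (V = 6 - 15 = -9)
X(l) = -9
Z(I) = I*(7 - I) (Z(I) = (7 - I)*I = I*(7 - I))
1/(Z(X(2)) + d(-8)) = 1/(-9*(7 - 1*(-9)) + (-3 - 36*(-8) + 2*(-8)²)) = 1/(-9*(7 + 9) + (-3 + 288 + 2*64)) = 1/(-9*16 + (-3 + 288 + 128)) = 1/(-144 + 413) = 1/269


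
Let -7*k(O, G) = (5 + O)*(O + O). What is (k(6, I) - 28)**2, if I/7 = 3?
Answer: 107584/49 ≈ 2195.6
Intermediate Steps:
I = 21 (I = 7*3 = 21)
k(O, G) = -2*O*(5 + O)/7 (k(O, G) = -(5 + O)*(O + O)/7 = -(5 + O)*2*O/7 = -2*O*(5 + O)/7)
(k(6, I) - 28)**2 = (-2/7*6*(5 + 6) - 28)**2 = (-2/7*6*11 - 28)**2 = (-132/7 - 28)**2 = (-328/7)**2 = 107584/49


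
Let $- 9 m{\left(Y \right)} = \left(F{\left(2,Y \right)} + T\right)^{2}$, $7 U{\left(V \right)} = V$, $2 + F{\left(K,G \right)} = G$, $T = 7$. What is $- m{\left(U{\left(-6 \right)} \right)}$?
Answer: $\frac{841}{441} \approx 1.907$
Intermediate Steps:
$F{\left(K,G \right)} = -2 + G$
$U{\left(V \right)} = \frac{V}{7}$
$m{\left(Y \right)} = - \frac{\left(5 + Y\right)^{2}}{9}$ ($m{\left(Y \right)} = - \frac{\left(\left(-2 + Y\right) + 7\right)^{2}}{9} = - \frac{\left(5 + Y\right)^{2}}{9}$)
$- m{\left(U{\left(-6 \right)} \right)} = - \frac{\left(-1\right) \left(5 + \frac{1}{7} \left(-6\right)\right)^{2}}{9} = - \frac{\left(-1\right) \left(5 - \frac{6}{7}\right)^{2}}{9} = - \frac{\left(-1\right) \left(\frac{29}{7}\right)^{2}}{9} = - \frac{\left(-1\right) 841}{9 \cdot 49} = \left(-1\right) \left(- \frac{841}{441}\right) = \frac{841}{441}$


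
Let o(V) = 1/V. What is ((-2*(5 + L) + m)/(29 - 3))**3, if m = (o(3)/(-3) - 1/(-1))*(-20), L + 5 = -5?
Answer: -42875/1601613 ≈ -0.026770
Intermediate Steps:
L = -10 (L = -5 - 5 = -10)
o(V) = 1/V
m = -160/9 (m = (1/(3*(-3)) - 1/(-1))*(-20) = ((1/3)*(-1/3) - 1*(-1))*(-20) = (-1/9 + 1)*(-20) = (8/9)*(-20) = -160/9 ≈ -17.778)
((-2*(5 + L) + m)/(29 - 3))**3 = ((-2*(5 - 10) - 160/9)/(29 - 3))**3 = ((-2*(-5) - 160/9)/26)**3 = ((10 - 160/9)*(1/26))**3 = (-70/9*1/26)**3 = (-35/117)**3 = -42875/1601613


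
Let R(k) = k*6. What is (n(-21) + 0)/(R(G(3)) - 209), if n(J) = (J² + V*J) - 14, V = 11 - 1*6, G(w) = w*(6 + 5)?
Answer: -322/11 ≈ -29.273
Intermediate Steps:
G(w) = 11*w (G(w) = w*11 = 11*w)
V = 5 (V = 11 - 6 = 5)
R(k) = 6*k
n(J) = -14 + J² + 5*J (n(J) = (J² + 5*J) - 14 = -14 + J² + 5*J)
(n(-21) + 0)/(R(G(3)) - 209) = ((-14 + (-21)² + 5*(-21)) + 0)/(6*(11*3) - 209) = ((-14 + 441 - 105) + 0)/(6*33 - 209) = (322 + 0)/(198 - 209) = 322/(-11) = 322*(-1/11) = -322/11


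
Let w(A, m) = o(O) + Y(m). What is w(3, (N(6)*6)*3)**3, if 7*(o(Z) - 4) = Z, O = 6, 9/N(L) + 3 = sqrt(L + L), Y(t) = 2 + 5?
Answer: 571787/343 ≈ 1667.0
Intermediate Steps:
Y(t) = 7
N(L) = 9/(-3 + sqrt(2)*sqrt(L)) (N(L) = 9/(-3 + sqrt(L + L)) = 9/(-3 + sqrt(2*L)) = 9/(-3 + sqrt(2)*sqrt(L)))
o(Z) = 4 + Z/7
w(A, m) = 83/7 (w(A, m) = (4 + (1/7)*6) + 7 = (4 + 6/7) + 7 = 34/7 + 7 = 83/7)
w(3, (N(6)*6)*3)**3 = (83/7)**3 = 571787/343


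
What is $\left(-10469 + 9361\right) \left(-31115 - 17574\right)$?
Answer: $53947412$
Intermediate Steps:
$\left(-10469 + 9361\right) \left(-31115 - 17574\right) = \left(-1108\right) \left(-48689\right) = 53947412$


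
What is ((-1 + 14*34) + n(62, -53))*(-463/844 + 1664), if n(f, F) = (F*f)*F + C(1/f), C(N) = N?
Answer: 15200945907391/52328 ≈ 2.9049e+8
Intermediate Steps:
n(f, F) = 1/f + f*F**2 (n(f, F) = (F*f)*F + 1/f = f*F**2 + 1/f = 1/f + f*F**2)
((-1 + 14*34) + n(62, -53))*(-463/844 + 1664) = ((-1 + 14*34) + (1/62 + 62*(-53)**2))*(-463/844 + 1664) = ((-1 + 476) + (1/62 + 62*2809))*(-463*1/844 + 1664) = (475 + (1/62 + 174158))*(-463/844 + 1664) = (475 + 10797797/62)*(1403953/844) = (10827247/62)*(1403953/844) = 15200945907391/52328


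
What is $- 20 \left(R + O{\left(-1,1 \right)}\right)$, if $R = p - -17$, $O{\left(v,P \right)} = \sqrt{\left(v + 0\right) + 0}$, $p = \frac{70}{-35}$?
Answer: $-300 - 20 i \approx -300.0 - 20.0 i$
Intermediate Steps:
$p = -2$ ($p = 70 \left(- \frac{1}{35}\right) = -2$)
$O{\left(v,P \right)} = \sqrt{v}$ ($O{\left(v,P \right)} = \sqrt{v + 0} = \sqrt{v}$)
$R = 15$ ($R = -2 - -17 = -2 + 17 = 15$)
$- 20 \left(R + O{\left(-1,1 \right)}\right) = - 20 \left(15 + \sqrt{-1}\right) = - 20 \left(15 + i\right) = -300 - 20 i$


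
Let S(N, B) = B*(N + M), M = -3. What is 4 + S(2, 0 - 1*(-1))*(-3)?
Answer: 7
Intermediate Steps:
S(N, B) = B*(-3 + N) (S(N, B) = B*(N - 3) = B*(-3 + N))
4 + S(2, 0 - 1*(-1))*(-3) = 4 + ((0 - 1*(-1))*(-3 + 2))*(-3) = 4 + ((0 + 1)*(-1))*(-3) = 4 + (1*(-1))*(-3) = 4 - 1*(-3) = 4 + 3 = 7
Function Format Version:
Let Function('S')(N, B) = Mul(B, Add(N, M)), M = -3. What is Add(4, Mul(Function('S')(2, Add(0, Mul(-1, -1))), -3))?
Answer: 7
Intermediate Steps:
Function('S')(N, B) = Mul(B, Add(-3, N)) (Function('S')(N, B) = Mul(B, Add(N, -3)) = Mul(B, Add(-3, N)))
Add(4, Mul(Function('S')(2, Add(0, Mul(-1, -1))), -3)) = Add(4, Mul(Mul(Add(0, Mul(-1, -1)), Add(-3, 2)), -3)) = Add(4, Mul(Mul(Add(0, 1), -1), -3)) = Add(4, Mul(Mul(1, -1), -3)) = Add(4, Mul(-1, -3)) = Add(4, 3) = 7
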